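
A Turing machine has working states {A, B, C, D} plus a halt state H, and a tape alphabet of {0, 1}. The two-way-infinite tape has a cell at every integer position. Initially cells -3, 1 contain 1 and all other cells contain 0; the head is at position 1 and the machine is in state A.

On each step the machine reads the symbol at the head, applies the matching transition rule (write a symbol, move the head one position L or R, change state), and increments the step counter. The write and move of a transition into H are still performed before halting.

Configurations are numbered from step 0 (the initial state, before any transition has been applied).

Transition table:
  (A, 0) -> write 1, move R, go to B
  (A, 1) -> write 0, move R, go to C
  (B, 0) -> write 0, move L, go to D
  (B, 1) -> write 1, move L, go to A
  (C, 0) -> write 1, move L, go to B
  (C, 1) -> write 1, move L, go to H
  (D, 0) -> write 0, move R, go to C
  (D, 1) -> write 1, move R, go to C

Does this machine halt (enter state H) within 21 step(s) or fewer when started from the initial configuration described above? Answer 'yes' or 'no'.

Answer: yes

Derivation:
Step 1: in state A at pos 1, read 1 -> (A,1)->write 0,move R,goto C. Now: state=C, head=2, tape[-4..3]=01000000 (head:       ^)
Step 2: in state C at pos 2, read 0 -> (C,0)->write 1,move L,goto B. Now: state=B, head=1, tape[-4..3]=01000010 (head:      ^)
Step 3: in state B at pos 1, read 0 -> (B,0)->write 0,move L,goto D. Now: state=D, head=0, tape[-4..3]=01000010 (head:     ^)
Step 4: in state D at pos 0, read 0 -> (D,0)->write 0,move R,goto C. Now: state=C, head=1, tape[-4..3]=01000010 (head:      ^)
Step 5: in state C at pos 1, read 0 -> (C,0)->write 1,move L,goto B. Now: state=B, head=0, tape[-4..3]=01000110 (head:     ^)
Step 6: in state B at pos 0, read 0 -> (B,0)->write 0,move L,goto D. Now: state=D, head=-1, tape[-4..3]=01000110 (head:    ^)
Step 7: in state D at pos -1, read 0 -> (D,0)->write 0,move R,goto C. Now: state=C, head=0, tape[-4..3]=01000110 (head:     ^)
Step 8: in state C at pos 0, read 0 -> (C,0)->write 1,move L,goto B. Now: state=B, head=-1, tape[-4..3]=01001110 (head:    ^)
Step 9: in state B at pos -1, read 0 -> (B,0)->write 0,move L,goto D. Now: state=D, head=-2, tape[-4..3]=01001110 (head:   ^)
Step 10: in state D at pos -2, read 0 -> (D,0)->write 0,move R,goto C. Now: state=C, head=-1, tape[-4..3]=01001110 (head:    ^)
Step 11: in state C at pos -1, read 0 -> (C,0)->write 1,move L,goto B. Now: state=B, head=-2, tape[-4..3]=01011110 (head:   ^)
Step 12: in state B at pos -2, read 0 -> (B,0)->write 0,move L,goto D. Now: state=D, head=-3, tape[-4..3]=01011110 (head:  ^)
Step 13: in state D at pos -3, read 1 -> (D,1)->write 1,move R,goto C. Now: state=C, head=-2, tape[-4..3]=01011110 (head:   ^)
Step 14: in state C at pos -2, read 0 -> (C,0)->write 1,move L,goto B. Now: state=B, head=-3, tape[-4..3]=01111110 (head:  ^)
Step 15: in state B at pos -3, read 1 -> (B,1)->write 1,move L,goto A. Now: state=A, head=-4, tape[-5..3]=001111110 (head:  ^)
Step 16: in state A at pos -4, read 0 -> (A,0)->write 1,move R,goto B. Now: state=B, head=-3, tape[-5..3]=011111110 (head:   ^)
Step 17: in state B at pos -3, read 1 -> (B,1)->write 1,move L,goto A. Now: state=A, head=-4, tape[-5..3]=011111110 (head:  ^)
Step 18: in state A at pos -4, read 1 -> (A,1)->write 0,move R,goto C. Now: state=C, head=-3, tape[-5..3]=001111110 (head:   ^)
Step 19: in state C at pos -3, read 1 -> (C,1)->write 1,move L,goto H. Now: state=H, head=-4, tape[-5..3]=001111110 (head:  ^)
State H reached at step 19; 19 <= 21 -> yes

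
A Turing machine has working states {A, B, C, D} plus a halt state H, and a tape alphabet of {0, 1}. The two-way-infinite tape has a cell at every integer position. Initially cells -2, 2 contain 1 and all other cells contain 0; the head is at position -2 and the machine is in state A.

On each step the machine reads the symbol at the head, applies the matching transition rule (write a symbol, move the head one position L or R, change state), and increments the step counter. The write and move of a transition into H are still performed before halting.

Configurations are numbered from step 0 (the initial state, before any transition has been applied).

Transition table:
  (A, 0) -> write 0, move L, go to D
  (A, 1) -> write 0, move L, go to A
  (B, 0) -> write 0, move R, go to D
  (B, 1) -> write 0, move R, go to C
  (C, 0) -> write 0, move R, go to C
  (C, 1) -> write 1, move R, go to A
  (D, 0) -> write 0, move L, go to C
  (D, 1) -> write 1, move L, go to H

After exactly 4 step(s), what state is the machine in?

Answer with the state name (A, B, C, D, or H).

Step 1: in state A at pos -2, read 1 -> (A,1)->write 0,move L,goto A. Now: state=A, head=-3, tape[-4..3]=00000010 (head:  ^)
Step 2: in state A at pos -3, read 0 -> (A,0)->write 0,move L,goto D. Now: state=D, head=-4, tape[-5..3]=000000010 (head:  ^)
Step 3: in state D at pos -4, read 0 -> (D,0)->write 0,move L,goto C. Now: state=C, head=-5, tape[-6..3]=0000000010 (head:  ^)
Step 4: in state C at pos -5, read 0 -> (C,0)->write 0,move R,goto C. Now: state=C, head=-4, tape[-6..3]=0000000010 (head:   ^)

Answer: C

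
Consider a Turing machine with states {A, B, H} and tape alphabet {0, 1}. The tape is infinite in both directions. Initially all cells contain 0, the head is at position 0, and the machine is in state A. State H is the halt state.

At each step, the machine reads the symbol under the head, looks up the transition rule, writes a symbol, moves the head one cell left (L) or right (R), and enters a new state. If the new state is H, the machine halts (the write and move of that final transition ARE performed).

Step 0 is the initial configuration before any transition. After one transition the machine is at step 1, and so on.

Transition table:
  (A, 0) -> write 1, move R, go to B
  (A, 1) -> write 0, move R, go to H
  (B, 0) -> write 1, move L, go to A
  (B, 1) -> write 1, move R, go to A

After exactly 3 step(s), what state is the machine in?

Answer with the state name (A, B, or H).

Answer: H

Derivation:
Step 1: in state A at pos 0, read 0 -> (A,0)->write 1,move R,goto B. Now: state=B, head=1, tape[-1..2]=0100 (head:   ^)
Step 2: in state B at pos 1, read 0 -> (B,0)->write 1,move L,goto A. Now: state=A, head=0, tape[-1..2]=0110 (head:  ^)
Step 3: in state A at pos 0, read 1 -> (A,1)->write 0,move R,goto H. Now: state=H, head=1, tape[-1..2]=0010 (head:   ^)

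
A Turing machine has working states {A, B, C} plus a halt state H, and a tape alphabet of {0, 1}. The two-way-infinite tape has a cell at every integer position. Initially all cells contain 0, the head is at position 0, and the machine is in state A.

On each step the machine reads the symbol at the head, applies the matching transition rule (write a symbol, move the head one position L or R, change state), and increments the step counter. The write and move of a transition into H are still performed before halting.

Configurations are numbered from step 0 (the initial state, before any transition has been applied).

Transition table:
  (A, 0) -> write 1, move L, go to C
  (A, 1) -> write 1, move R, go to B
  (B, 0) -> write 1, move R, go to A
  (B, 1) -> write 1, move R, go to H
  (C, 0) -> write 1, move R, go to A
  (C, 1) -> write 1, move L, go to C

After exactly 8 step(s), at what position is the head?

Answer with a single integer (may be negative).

Answer: -2

Derivation:
Step 1: in state A at pos 0, read 0 -> (A,0)->write 1,move L,goto C. Now: state=C, head=-1, tape[-2..1]=0010 (head:  ^)
Step 2: in state C at pos -1, read 0 -> (C,0)->write 1,move R,goto A. Now: state=A, head=0, tape[-2..1]=0110 (head:   ^)
Step 3: in state A at pos 0, read 1 -> (A,1)->write 1,move R,goto B. Now: state=B, head=1, tape[-2..2]=01100 (head:    ^)
Step 4: in state B at pos 1, read 0 -> (B,0)->write 1,move R,goto A. Now: state=A, head=2, tape[-2..3]=011100 (head:     ^)
Step 5: in state A at pos 2, read 0 -> (A,0)->write 1,move L,goto C. Now: state=C, head=1, tape[-2..3]=011110 (head:    ^)
Step 6: in state C at pos 1, read 1 -> (C,1)->write 1,move L,goto C. Now: state=C, head=0, tape[-2..3]=011110 (head:   ^)
Step 7: in state C at pos 0, read 1 -> (C,1)->write 1,move L,goto C. Now: state=C, head=-1, tape[-2..3]=011110 (head:  ^)
Step 8: in state C at pos -1, read 1 -> (C,1)->write 1,move L,goto C. Now: state=C, head=-2, tape[-3..3]=0011110 (head:  ^)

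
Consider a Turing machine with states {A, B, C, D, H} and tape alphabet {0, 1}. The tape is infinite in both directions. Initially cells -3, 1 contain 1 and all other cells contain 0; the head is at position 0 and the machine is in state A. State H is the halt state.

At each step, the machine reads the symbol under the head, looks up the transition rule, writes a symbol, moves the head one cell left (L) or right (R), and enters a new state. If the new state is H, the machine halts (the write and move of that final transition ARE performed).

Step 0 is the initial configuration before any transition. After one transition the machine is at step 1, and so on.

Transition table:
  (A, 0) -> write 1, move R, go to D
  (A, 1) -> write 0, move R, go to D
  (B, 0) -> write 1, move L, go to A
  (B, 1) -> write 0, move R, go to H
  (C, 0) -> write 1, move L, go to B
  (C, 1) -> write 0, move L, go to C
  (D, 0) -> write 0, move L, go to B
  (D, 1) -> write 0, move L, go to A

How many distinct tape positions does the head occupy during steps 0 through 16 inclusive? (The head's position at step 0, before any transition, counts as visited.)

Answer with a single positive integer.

Step 1: in state A at pos 0, read 0 -> (A,0)->write 1,move R,goto D. Now: state=D, head=1, tape[-4..2]=0100110 (head:      ^)
Step 2: in state D at pos 1, read 1 -> (D,1)->write 0,move L,goto A. Now: state=A, head=0, tape[-4..2]=0100100 (head:     ^)
Step 3: in state A at pos 0, read 1 -> (A,1)->write 0,move R,goto D. Now: state=D, head=1, tape[-4..2]=0100000 (head:      ^)
Step 4: in state D at pos 1, read 0 -> (D,0)->write 0,move L,goto B. Now: state=B, head=0, tape[-4..2]=0100000 (head:     ^)
Step 5: in state B at pos 0, read 0 -> (B,0)->write 1,move L,goto A. Now: state=A, head=-1, tape[-4..2]=0100100 (head:    ^)
Step 6: in state A at pos -1, read 0 -> (A,0)->write 1,move R,goto D. Now: state=D, head=0, tape[-4..2]=0101100 (head:     ^)
Step 7: in state D at pos 0, read 1 -> (D,1)->write 0,move L,goto A. Now: state=A, head=-1, tape[-4..2]=0101000 (head:    ^)
Step 8: in state A at pos -1, read 1 -> (A,1)->write 0,move R,goto D. Now: state=D, head=0, tape[-4..2]=0100000 (head:     ^)
Step 9: in state D at pos 0, read 0 -> (D,0)->write 0,move L,goto B. Now: state=B, head=-1, tape[-4..2]=0100000 (head:    ^)
Step 10: in state B at pos -1, read 0 -> (B,0)->write 1,move L,goto A. Now: state=A, head=-2, tape[-4..2]=0101000 (head:   ^)
Step 11: in state A at pos -2, read 0 -> (A,0)->write 1,move R,goto D. Now: state=D, head=-1, tape[-4..2]=0111000 (head:    ^)
Step 12: in state D at pos -1, read 1 -> (D,1)->write 0,move L,goto A. Now: state=A, head=-2, tape[-4..2]=0110000 (head:   ^)
Step 13: in state A at pos -2, read 1 -> (A,1)->write 0,move R,goto D. Now: state=D, head=-1, tape[-4..2]=0100000 (head:    ^)
Step 14: in state D at pos -1, read 0 -> (D,0)->write 0,move L,goto B. Now: state=B, head=-2, tape[-4..2]=0100000 (head:   ^)
Step 15: in state B at pos -2, read 0 -> (B,0)->write 1,move L,goto A. Now: state=A, head=-3, tape[-4..2]=0110000 (head:  ^)
Step 16: in state A at pos -3, read 1 -> (A,1)->write 0,move R,goto D. Now: state=D, head=-2, tape[-4..2]=0010000 (head:   ^)
Head positions at steps 0..16: starting at 0, distinct positions visited = {-3, -2, -1, 0, 1} -> 5 position(s)

Answer: 5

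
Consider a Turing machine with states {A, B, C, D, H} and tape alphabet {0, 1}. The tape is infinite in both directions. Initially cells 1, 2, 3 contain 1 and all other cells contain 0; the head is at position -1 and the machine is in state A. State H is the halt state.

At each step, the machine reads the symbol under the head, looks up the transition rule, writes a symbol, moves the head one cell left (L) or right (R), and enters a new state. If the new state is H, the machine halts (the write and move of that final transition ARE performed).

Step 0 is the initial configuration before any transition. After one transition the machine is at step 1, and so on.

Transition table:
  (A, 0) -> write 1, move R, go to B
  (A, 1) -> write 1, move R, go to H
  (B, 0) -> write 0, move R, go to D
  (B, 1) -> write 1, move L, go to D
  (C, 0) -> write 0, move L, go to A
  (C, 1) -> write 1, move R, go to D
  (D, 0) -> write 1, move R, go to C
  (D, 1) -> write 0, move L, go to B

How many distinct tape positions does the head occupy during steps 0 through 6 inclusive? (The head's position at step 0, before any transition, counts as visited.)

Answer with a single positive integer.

Answer: 5

Derivation:
Step 1: in state A at pos -1, read 0 -> (A,0)->write 1,move R,goto B. Now: state=B, head=0, tape[-2..4]=0101110 (head:   ^)
Step 2: in state B at pos 0, read 0 -> (B,0)->write 0,move R,goto D. Now: state=D, head=1, tape[-2..4]=0101110 (head:    ^)
Step 3: in state D at pos 1, read 1 -> (D,1)->write 0,move L,goto B. Now: state=B, head=0, tape[-2..4]=0100110 (head:   ^)
Step 4: in state B at pos 0, read 0 -> (B,0)->write 0,move R,goto D. Now: state=D, head=1, tape[-2..4]=0100110 (head:    ^)
Step 5: in state D at pos 1, read 0 -> (D,0)->write 1,move R,goto C. Now: state=C, head=2, tape[-2..4]=0101110 (head:     ^)
Step 6: in state C at pos 2, read 1 -> (C,1)->write 1,move R,goto D. Now: state=D, head=3, tape[-2..4]=0101110 (head:      ^)
Head positions at steps 0..6: starting at -1, distinct positions visited = {-1, 0, 1, 2, 3} -> 5 position(s)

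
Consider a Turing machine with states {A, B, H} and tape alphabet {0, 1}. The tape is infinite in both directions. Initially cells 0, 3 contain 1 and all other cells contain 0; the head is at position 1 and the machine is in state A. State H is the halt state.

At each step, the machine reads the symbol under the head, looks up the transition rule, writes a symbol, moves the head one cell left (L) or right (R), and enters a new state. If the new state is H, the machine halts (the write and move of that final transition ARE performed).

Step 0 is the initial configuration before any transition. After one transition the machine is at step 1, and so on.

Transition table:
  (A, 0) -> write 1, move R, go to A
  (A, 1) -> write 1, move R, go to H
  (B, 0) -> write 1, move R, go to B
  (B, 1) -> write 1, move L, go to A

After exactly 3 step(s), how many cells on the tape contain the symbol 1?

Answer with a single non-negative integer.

Step 1: in state A at pos 1, read 0 -> (A,0)->write 1,move R,goto A. Now: state=A, head=2, tape[-1..4]=011010 (head:    ^)
Step 2: in state A at pos 2, read 0 -> (A,0)->write 1,move R,goto A. Now: state=A, head=3, tape[-1..4]=011110 (head:     ^)
Step 3: in state A at pos 3, read 1 -> (A,1)->write 1,move R,goto H. Now: state=H, head=4, tape[-1..5]=0111100 (head:      ^)
Cells containing 1 after step 3: {0, 1, 2, 3} -> 4 cell(s)

Answer: 4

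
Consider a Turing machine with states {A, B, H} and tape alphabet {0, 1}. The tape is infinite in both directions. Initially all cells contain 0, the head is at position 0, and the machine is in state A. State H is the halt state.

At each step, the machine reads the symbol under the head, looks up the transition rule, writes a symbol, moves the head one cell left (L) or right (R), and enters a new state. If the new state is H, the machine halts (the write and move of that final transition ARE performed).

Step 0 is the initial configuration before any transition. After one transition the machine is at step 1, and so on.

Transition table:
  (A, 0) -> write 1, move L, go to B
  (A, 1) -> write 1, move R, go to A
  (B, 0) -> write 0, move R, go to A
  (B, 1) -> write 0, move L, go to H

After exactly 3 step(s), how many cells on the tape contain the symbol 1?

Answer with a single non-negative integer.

Answer: 1

Derivation:
Step 1: in state A at pos 0, read 0 -> (A,0)->write 1,move L,goto B. Now: state=B, head=-1, tape[-2..1]=0010 (head:  ^)
Step 2: in state B at pos -1, read 0 -> (B,0)->write 0,move R,goto A. Now: state=A, head=0, tape[-2..1]=0010 (head:   ^)
Step 3: in state A at pos 0, read 1 -> (A,1)->write 1,move R,goto A. Now: state=A, head=1, tape[-2..2]=00100 (head:    ^)
Cells containing 1 after step 3: {0} -> 1 cell(s)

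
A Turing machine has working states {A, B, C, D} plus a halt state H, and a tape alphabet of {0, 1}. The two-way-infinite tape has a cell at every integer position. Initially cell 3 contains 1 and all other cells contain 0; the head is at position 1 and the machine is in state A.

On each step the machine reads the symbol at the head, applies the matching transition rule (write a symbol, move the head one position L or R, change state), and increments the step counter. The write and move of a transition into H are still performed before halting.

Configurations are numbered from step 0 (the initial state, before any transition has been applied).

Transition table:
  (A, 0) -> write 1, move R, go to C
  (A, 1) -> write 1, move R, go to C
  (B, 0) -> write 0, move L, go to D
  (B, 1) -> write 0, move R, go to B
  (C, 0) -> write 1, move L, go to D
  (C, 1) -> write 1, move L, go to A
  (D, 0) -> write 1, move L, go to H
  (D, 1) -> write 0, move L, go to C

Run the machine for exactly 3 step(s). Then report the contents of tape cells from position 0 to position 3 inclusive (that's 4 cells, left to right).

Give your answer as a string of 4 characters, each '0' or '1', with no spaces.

Step 1: in state A at pos 1, read 0 -> (A,0)->write 1,move R,goto C. Now: state=C, head=2, tape[0..4]=01010 (head:   ^)
Step 2: in state C at pos 2, read 0 -> (C,0)->write 1,move L,goto D. Now: state=D, head=1, tape[0..4]=01110 (head:  ^)
Step 3: in state D at pos 1, read 1 -> (D,1)->write 0,move L,goto C. Now: state=C, head=0, tape[-1..4]=000110 (head:  ^)

Answer: 0011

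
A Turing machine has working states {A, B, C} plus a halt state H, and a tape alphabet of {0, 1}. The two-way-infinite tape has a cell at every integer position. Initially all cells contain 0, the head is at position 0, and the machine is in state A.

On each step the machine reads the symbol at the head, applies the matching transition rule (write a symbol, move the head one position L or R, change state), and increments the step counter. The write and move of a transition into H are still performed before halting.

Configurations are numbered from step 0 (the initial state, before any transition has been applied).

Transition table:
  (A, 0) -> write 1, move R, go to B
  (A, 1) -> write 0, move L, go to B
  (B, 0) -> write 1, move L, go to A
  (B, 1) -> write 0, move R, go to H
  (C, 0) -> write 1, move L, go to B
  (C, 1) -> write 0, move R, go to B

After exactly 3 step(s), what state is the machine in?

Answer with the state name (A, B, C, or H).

Step 1: in state A at pos 0, read 0 -> (A,0)->write 1,move R,goto B. Now: state=B, head=1, tape[-1..2]=0100 (head:   ^)
Step 2: in state B at pos 1, read 0 -> (B,0)->write 1,move L,goto A. Now: state=A, head=0, tape[-1..2]=0110 (head:  ^)
Step 3: in state A at pos 0, read 1 -> (A,1)->write 0,move L,goto B. Now: state=B, head=-1, tape[-2..2]=00010 (head:  ^)

Answer: B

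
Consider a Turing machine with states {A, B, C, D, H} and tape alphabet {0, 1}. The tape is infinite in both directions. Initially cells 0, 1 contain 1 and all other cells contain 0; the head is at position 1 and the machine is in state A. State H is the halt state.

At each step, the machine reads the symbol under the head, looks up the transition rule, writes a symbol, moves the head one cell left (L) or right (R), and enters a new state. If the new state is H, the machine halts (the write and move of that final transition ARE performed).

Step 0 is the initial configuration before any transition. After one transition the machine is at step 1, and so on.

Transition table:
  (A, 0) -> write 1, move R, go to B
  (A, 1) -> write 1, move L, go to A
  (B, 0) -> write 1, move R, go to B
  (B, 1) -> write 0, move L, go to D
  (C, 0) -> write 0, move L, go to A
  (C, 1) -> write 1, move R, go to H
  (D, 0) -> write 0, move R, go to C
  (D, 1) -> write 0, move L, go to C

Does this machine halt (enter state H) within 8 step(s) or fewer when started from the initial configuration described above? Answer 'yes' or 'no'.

Step 1: in state A at pos 1, read 1 -> (A,1)->write 1,move L,goto A. Now: state=A, head=0, tape[-1..2]=0110 (head:  ^)
Step 2: in state A at pos 0, read 1 -> (A,1)->write 1,move L,goto A. Now: state=A, head=-1, tape[-2..2]=00110 (head:  ^)
Step 3: in state A at pos -1, read 0 -> (A,0)->write 1,move R,goto B. Now: state=B, head=0, tape[-2..2]=01110 (head:   ^)
Step 4: in state B at pos 0, read 1 -> (B,1)->write 0,move L,goto D. Now: state=D, head=-1, tape[-2..2]=01010 (head:  ^)
Step 5: in state D at pos -1, read 1 -> (D,1)->write 0,move L,goto C. Now: state=C, head=-2, tape[-3..2]=000010 (head:  ^)
Step 6: in state C at pos -2, read 0 -> (C,0)->write 0,move L,goto A. Now: state=A, head=-3, tape[-4..2]=0000010 (head:  ^)
Step 7: in state A at pos -3, read 0 -> (A,0)->write 1,move R,goto B. Now: state=B, head=-2, tape[-4..2]=0100010 (head:   ^)
Step 8: in state B at pos -2, read 0 -> (B,0)->write 1,move R,goto B. Now: state=B, head=-1, tape[-4..2]=0110010 (head:    ^)
After 8 step(s): state = B (not H) -> not halted within 8 -> no

Answer: no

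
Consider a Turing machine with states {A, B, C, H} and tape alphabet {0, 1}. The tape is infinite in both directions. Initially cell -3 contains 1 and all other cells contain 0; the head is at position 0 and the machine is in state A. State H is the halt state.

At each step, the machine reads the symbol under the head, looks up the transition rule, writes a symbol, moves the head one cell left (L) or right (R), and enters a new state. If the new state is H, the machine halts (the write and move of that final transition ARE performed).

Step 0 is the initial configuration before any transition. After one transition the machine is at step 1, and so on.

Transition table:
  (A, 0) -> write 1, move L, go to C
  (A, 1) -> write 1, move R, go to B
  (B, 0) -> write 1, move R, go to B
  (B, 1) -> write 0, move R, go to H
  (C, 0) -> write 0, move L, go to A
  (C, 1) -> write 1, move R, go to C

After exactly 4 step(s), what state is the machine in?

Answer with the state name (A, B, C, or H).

Answer: C

Derivation:
Step 1: in state A at pos 0, read 0 -> (A,0)->write 1,move L,goto C. Now: state=C, head=-1, tape[-4..1]=010010 (head:    ^)
Step 2: in state C at pos -1, read 0 -> (C,0)->write 0,move L,goto A. Now: state=A, head=-2, tape[-4..1]=010010 (head:   ^)
Step 3: in state A at pos -2, read 0 -> (A,0)->write 1,move L,goto C. Now: state=C, head=-3, tape[-4..1]=011010 (head:  ^)
Step 4: in state C at pos -3, read 1 -> (C,1)->write 1,move R,goto C. Now: state=C, head=-2, tape[-4..1]=011010 (head:   ^)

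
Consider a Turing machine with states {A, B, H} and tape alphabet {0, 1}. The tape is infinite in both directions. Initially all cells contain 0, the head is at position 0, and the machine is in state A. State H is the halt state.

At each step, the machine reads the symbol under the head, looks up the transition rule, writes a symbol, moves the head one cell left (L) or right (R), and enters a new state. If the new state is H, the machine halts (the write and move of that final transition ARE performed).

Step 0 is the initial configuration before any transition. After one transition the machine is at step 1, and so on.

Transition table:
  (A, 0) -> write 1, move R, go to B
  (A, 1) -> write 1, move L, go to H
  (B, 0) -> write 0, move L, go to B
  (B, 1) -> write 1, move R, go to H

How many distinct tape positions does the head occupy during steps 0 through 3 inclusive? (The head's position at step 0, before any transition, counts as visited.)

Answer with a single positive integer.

Answer: 2

Derivation:
Step 1: in state A at pos 0, read 0 -> (A,0)->write 1,move R,goto B. Now: state=B, head=1, tape[-1..2]=0100 (head:   ^)
Step 2: in state B at pos 1, read 0 -> (B,0)->write 0,move L,goto B. Now: state=B, head=0, tape[-1..2]=0100 (head:  ^)
Step 3: in state B at pos 0, read 1 -> (B,1)->write 1,move R,goto H. Now: state=H, head=1, tape[-1..2]=0100 (head:   ^)
Head positions at steps 0..3: starting at 0, distinct positions visited = {0, 1} -> 2 position(s)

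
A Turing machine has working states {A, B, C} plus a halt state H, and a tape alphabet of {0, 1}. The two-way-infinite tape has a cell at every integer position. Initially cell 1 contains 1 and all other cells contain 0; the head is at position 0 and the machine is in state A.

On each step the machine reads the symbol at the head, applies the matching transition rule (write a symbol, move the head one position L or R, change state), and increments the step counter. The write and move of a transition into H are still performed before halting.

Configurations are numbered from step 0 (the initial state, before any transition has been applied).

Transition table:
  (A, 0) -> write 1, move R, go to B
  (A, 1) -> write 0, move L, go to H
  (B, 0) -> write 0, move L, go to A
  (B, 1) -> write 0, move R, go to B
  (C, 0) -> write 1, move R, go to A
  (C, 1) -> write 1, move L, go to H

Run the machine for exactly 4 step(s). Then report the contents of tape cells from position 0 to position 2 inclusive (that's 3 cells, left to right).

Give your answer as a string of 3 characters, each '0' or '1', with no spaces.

Answer: 110

Derivation:
Step 1: in state A at pos 0, read 0 -> (A,0)->write 1,move R,goto B. Now: state=B, head=1, tape[-1..2]=0110 (head:   ^)
Step 2: in state B at pos 1, read 1 -> (B,1)->write 0,move R,goto B. Now: state=B, head=2, tape[-1..3]=01000 (head:    ^)
Step 3: in state B at pos 2, read 0 -> (B,0)->write 0,move L,goto A. Now: state=A, head=1, tape[-1..3]=01000 (head:   ^)
Step 4: in state A at pos 1, read 0 -> (A,0)->write 1,move R,goto B. Now: state=B, head=2, tape[-1..3]=01100 (head:    ^)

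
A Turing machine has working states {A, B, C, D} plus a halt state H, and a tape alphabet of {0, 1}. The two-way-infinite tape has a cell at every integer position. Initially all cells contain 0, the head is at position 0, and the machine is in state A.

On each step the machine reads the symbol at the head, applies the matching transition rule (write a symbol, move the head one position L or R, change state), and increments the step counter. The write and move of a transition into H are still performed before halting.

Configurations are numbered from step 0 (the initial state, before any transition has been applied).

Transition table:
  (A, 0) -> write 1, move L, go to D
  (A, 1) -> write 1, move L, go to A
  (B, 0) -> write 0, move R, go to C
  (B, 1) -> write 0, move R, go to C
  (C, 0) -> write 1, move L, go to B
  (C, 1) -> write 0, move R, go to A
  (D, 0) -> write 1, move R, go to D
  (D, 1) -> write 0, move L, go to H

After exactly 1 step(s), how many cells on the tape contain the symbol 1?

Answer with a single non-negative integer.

Answer: 1

Derivation:
Step 1: in state A at pos 0, read 0 -> (A,0)->write 1,move L,goto D. Now: state=D, head=-1, tape[-2..1]=0010 (head:  ^)
Cells containing 1 after step 1: {0} -> 1 cell(s)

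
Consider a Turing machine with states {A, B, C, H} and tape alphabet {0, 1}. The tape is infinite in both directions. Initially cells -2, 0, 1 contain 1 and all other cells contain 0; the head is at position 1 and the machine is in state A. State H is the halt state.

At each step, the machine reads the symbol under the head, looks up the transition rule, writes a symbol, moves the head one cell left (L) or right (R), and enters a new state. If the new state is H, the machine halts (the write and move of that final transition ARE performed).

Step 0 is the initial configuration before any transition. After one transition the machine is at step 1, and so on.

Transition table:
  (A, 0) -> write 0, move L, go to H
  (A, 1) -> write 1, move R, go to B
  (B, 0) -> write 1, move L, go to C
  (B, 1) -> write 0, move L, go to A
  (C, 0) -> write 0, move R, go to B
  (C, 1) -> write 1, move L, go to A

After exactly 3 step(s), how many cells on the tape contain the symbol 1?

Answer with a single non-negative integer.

Answer: 4

Derivation:
Step 1: in state A at pos 1, read 1 -> (A,1)->write 1,move R,goto B. Now: state=B, head=2, tape[-3..3]=0101100 (head:      ^)
Step 2: in state B at pos 2, read 0 -> (B,0)->write 1,move L,goto C. Now: state=C, head=1, tape[-3..3]=0101110 (head:     ^)
Step 3: in state C at pos 1, read 1 -> (C,1)->write 1,move L,goto A. Now: state=A, head=0, tape[-3..3]=0101110 (head:    ^)
Cells containing 1 after step 3: {-2, 0, 1, 2} -> 4 cell(s)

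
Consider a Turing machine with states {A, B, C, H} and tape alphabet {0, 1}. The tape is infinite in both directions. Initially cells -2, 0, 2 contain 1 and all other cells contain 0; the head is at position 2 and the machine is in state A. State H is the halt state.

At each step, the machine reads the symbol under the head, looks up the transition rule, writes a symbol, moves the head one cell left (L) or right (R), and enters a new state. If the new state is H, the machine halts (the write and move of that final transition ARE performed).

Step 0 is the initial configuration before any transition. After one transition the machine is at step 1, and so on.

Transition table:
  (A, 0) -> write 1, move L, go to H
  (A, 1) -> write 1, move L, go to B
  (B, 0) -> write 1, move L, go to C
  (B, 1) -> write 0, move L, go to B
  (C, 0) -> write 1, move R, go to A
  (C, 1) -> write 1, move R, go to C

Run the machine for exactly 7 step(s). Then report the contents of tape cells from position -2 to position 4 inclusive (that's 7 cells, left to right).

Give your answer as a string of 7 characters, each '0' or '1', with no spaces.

Step 1: in state A at pos 2, read 1 -> (A,1)->write 1,move L,goto B. Now: state=B, head=1, tape[-3..3]=0101010 (head:     ^)
Step 2: in state B at pos 1, read 0 -> (B,0)->write 1,move L,goto C. Now: state=C, head=0, tape[-3..3]=0101110 (head:    ^)
Step 3: in state C at pos 0, read 1 -> (C,1)->write 1,move R,goto C. Now: state=C, head=1, tape[-3..3]=0101110 (head:     ^)
Step 4: in state C at pos 1, read 1 -> (C,1)->write 1,move R,goto C. Now: state=C, head=2, tape[-3..3]=0101110 (head:      ^)
Step 5: in state C at pos 2, read 1 -> (C,1)->write 1,move R,goto C. Now: state=C, head=3, tape[-3..4]=01011100 (head:       ^)
Step 6: in state C at pos 3, read 0 -> (C,0)->write 1,move R,goto A. Now: state=A, head=4, tape[-3..5]=010111100 (head:        ^)
Step 7: in state A at pos 4, read 0 -> (A,0)->write 1,move L,goto H. Now: state=H, head=3, tape[-3..5]=010111110 (head:       ^)

Answer: 1011111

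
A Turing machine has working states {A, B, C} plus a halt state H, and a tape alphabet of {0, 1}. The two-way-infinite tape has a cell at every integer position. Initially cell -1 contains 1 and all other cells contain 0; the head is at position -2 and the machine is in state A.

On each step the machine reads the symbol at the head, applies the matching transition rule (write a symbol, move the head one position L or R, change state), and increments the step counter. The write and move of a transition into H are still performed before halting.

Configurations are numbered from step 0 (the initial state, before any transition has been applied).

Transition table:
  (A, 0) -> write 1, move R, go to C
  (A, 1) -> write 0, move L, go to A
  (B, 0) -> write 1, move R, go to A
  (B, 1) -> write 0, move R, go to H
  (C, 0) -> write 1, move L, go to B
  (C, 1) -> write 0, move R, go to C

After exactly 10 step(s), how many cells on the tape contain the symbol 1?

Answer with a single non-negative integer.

Step 1: in state A at pos -2, read 0 -> (A,0)->write 1,move R,goto C. Now: state=C, head=-1, tape[-3..0]=0110 (head:   ^)
Step 2: in state C at pos -1, read 1 -> (C,1)->write 0,move R,goto C. Now: state=C, head=0, tape[-3..1]=01000 (head:    ^)
Step 3: in state C at pos 0, read 0 -> (C,0)->write 1,move L,goto B. Now: state=B, head=-1, tape[-3..1]=01010 (head:   ^)
Step 4: in state B at pos -1, read 0 -> (B,0)->write 1,move R,goto A. Now: state=A, head=0, tape[-3..1]=01110 (head:    ^)
Step 5: in state A at pos 0, read 1 -> (A,1)->write 0,move L,goto A. Now: state=A, head=-1, tape[-3..1]=01100 (head:   ^)
Step 6: in state A at pos -1, read 1 -> (A,1)->write 0,move L,goto A. Now: state=A, head=-2, tape[-3..1]=01000 (head:  ^)
Step 7: in state A at pos -2, read 1 -> (A,1)->write 0,move L,goto A. Now: state=A, head=-3, tape[-4..1]=000000 (head:  ^)
Step 8: in state A at pos -3, read 0 -> (A,0)->write 1,move R,goto C. Now: state=C, head=-2, tape[-4..1]=010000 (head:   ^)
Step 9: in state C at pos -2, read 0 -> (C,0)->write 1,move L,goto B. Now: state=B, head=-3, tape[-4..1]=011000 (head:  ^)
Step 10: in state B at pos -3, read 1 -> (B,1)->write 0,move R,goto H. Now: state=H, head=-2, tape[-4..1]=001000 (head:   ^)
Cells containing 1 after step 10: {-2} -> 1 cell(s)

Answer: 1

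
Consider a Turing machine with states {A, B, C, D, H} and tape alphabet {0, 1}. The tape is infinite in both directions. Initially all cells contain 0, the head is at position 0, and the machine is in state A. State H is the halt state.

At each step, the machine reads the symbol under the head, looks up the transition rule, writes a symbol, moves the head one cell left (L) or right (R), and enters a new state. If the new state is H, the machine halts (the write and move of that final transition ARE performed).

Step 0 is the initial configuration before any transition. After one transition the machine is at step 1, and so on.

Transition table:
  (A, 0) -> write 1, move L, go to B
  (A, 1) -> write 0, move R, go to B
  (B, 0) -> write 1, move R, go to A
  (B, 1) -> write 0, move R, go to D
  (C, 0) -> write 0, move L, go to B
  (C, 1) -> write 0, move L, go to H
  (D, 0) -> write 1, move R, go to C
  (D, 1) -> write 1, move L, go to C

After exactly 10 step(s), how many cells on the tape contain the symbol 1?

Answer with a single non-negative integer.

Answer: 4

Derivation:
Step 1: in state A at pos 0, read 0 -> (A,0)->write 1,move L,goto B. Now: state=B, head=-1, tape[-2..1]=0010 (head:  ^)
Step 2: in state B at pos -1, read 0 -> (B,0)->write 1,move R,goto A. Now: state=A, head=0, tape[-2..1]=0110 (head:   ^)
Step 3: in state A at pos 0, read 1 -> (A,1)->write 0,move R,goto B. Now: state=B, head=1, tape[-2..2]=01000 (head:    ^)
Step 4: in state B at pos 1, read 0 -> (B,0)->write 1,move R,goto A. Now: state=A, head=2, tape[-2..3]=010100 (head:     ^)
Step 5: in state A at pos 2, read 0 -> (A,0)->write 1,move L,goto B. Now: state=B, head=1, tape[-2..3]=010110 (head:    ^)
Step 6: in state B at pos 1, read 1 -> (B,1)->write 0,move R,goto D. Now: state=D, head=2, tape[-2..3]=010010 (head:     ^)
Step 7: in state D at pos 2, read 1 -> (D,1)->write 1,move L,goto C. Now: state=C, head=1, tape[-2..3]=010010 (head:    ^)
Step 8: in state C at pos 1, read 0 -> (C,0)->write 0,move L,goto B. Now: state=B, head=0, tape[-2..3]=010010 (head:   ^)
Step 9: in state B at pos 0, read 0 -> (B,0)->write 1,move R,goto A. Now: state=A, head=1, tape[-2..3]=011010 (head:    ^)
Step 10: in state A at pos 1, read 0 -> (A,0)->write 1,move L,goto B. Now: state=B, head=0, tape[-2..3]=011110 (head:   ^)
Cells containing 1 after step 10: {-1, 0, 1, 2} -> 4 cell(s)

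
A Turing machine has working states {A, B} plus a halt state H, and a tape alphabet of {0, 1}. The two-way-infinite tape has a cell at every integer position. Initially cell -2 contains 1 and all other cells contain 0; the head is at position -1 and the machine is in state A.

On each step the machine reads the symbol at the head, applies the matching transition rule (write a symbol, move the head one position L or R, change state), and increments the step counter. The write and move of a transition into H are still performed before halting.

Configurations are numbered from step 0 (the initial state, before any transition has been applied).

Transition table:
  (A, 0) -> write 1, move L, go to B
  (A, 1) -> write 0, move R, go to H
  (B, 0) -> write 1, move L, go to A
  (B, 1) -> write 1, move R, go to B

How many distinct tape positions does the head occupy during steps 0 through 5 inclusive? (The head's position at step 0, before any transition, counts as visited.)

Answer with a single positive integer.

Answer: 3

Derivation:
Step 1: in state A at pos -1, read 0 -> (A,0)->write 1,move L,goto B. Now: state=B, head=-2, tape[-3..0]=0110 (head:  ^)
Step 2: in state B at pos -2, read 1 -> (B,1)->write 1,move R,goto B. Now: state=B, head=-1, tape[-3..0]=0110 (head:   ^)
Step 3: in state B at pos -1, read 1 -> (B,1)->write 1,move R,goto B. Now: state=B, head=0, tape[-3..1]=01100 (head:    ^)
Step 4: in state B at pos 0, read 0 -> (B,0)->write 1,move L,goto A. Now: state=A, head=-1, tape[-3..1]=01110 (head:   ^)
Step 5: in state A at pos -1, read 1 -> (A,1)->write 0,move R,goto H. Now: state=H, head=0, tape[-3..1]=01010 (head:    ^)
Head positions at steps 0..5: starting at -1, distinct positions visited = {-2, -1, 0} -> 3 position(s)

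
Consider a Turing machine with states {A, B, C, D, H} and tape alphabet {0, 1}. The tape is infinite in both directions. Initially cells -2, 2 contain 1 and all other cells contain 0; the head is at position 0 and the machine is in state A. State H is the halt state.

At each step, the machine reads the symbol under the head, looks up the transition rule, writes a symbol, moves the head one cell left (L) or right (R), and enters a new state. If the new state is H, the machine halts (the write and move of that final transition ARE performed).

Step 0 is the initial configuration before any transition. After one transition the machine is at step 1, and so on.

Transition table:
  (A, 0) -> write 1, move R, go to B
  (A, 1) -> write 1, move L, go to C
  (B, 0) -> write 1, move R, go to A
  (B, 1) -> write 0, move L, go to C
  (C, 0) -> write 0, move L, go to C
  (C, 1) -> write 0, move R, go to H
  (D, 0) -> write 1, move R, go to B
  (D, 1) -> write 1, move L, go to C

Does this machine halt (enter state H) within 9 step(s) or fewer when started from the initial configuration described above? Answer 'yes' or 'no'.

Answer: yes

Derivation:
Step 1: in state A at pos 0, read 0 -> (A,0)->write 1,move R,goto B. Now: state=B, head=1, tape[-3..3]=0101010 (head:     ^)
Step 2: in state B at pos 1, read 0 -> (B,0)->write 1,move R,goto A. Now: state=A, head=2, tape[-3..3]=0101110 (head:      ^)
Step 3: in state A at pos 2, read 1 -> (A,1)->write 1,move L,goto C. Now: state=C, head=1, tape[-3..3]=0101110 (head:     ^)
Step 4: in state C at pos 1, read 1 -> (C,1)->write 0,move R,goto H. Now: state=H, head=2, tape[-3..3]=0101010 (head:      ^)
State H reached at step 4; 4 <= 9 -> yes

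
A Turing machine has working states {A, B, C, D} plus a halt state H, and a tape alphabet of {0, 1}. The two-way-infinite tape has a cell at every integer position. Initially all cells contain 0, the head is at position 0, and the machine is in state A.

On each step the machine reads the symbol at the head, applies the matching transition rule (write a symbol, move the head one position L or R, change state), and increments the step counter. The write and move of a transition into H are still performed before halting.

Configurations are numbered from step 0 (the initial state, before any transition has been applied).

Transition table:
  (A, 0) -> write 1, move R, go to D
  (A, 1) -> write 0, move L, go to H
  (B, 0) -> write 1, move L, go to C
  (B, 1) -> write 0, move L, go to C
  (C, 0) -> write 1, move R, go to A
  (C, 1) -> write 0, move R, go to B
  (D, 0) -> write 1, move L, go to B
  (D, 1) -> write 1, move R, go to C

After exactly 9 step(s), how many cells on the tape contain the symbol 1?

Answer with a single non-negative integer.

Answer: 6

Derivation:
Step 1: in state A at pos 0, read 0 -> (A,0)->write 1,move R,goto D. Now: state=D, head=1, tape[-1..2]=0100 (head:   ^)
Step 2: in state D at pos 1, read 0 -> (D,0)->write 1,move L,goto B. Now: state=B, head=0, tape[-1..2]=0110 (head:  ^)
Step 3: in state B at pos 0, read 1 -> (B,1)->write 0,move L,goto C. Now: state=C, head=-1, tape[-2..2]=00010 (head:  ^)
Step 4: in state C at pos -1, read 0 -> (C,0)->write 1,move R,goto A. Now: state=A, head=0, tape[-2..2]=01010 (head:   ^)
Step 5: in state A at pos 0, read 0 -> (A,0)->write 1,move R,goto D. Now: state=D, head=1, tape[-2..2]=01110 (head:    ^)
Step 6: in state D at pos 1, read 1 -> (D,1)->write 1,move R,goto C. Now: state=C, head=2, tape[-2..3]=011100 (head:     ^)
Step 7: in state C at pos 2, read 0 -> (C,0)->write 1,move R,goto A. Now: state=A, head=3, tape[-2..4]=0111100 (head:      ^)
Step 8: in state A at pos 3, read 0 -> (A,0)->write 1,move R,goto D. Now: state=D, head=4, tape[-2..5]=01111100 (head:       ^)
Step 9: in state D at pos 4, read 0 -> (D,0)->write 1,move L,goto B. Now: state=B, head=3, tape[-2..5]=01111110 (head:      ^)
Cells containing 1 after step 9: {-1, 0, 1, 2, 3, 4} -> 6 cell(s)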